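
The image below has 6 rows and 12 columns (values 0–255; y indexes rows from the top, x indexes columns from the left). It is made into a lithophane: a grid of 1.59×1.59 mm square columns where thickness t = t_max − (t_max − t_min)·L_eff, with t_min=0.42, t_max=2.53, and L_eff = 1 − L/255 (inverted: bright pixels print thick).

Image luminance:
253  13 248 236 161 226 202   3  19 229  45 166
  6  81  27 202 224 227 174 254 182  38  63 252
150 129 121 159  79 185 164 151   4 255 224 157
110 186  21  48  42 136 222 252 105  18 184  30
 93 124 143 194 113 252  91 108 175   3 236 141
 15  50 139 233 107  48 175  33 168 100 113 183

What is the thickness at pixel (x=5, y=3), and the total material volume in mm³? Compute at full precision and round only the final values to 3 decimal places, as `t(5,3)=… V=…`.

t(5,3)=1.545 V=279.362

span = t_max - t_min = 2.53 - 0.42 = 2.110
L(5,3) = 136, L_eff = 1 - 136/255 = 0.466667 (inverted)
t(5,3) = 2.53 - 2.110·0.466667 = 1.545
Σt over all 6·12 pixels = 140891/1275 ≈ 110.5027451
V = pitch²·Σt = 1.59²·140891/1275 = 279.362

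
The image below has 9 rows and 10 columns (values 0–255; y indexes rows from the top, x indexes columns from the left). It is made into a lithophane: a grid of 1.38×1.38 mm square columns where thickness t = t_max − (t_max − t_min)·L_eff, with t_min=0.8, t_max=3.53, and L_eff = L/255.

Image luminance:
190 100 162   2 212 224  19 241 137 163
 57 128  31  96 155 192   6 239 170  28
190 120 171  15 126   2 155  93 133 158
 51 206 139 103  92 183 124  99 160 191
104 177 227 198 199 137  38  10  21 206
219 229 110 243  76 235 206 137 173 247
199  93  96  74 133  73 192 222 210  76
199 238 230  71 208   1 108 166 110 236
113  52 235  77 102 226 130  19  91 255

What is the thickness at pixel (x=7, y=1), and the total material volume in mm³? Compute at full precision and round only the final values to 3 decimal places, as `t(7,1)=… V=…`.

t(7,1)=0.971 V=350.378

span = t_max - t_min = 3.53 - 0.8 = 2.730
L(7,1) = 239, L_eff = 239/255 = 0.937255
t(7,1) = 3.53 - 2.730·0.937255 = 0.971
Σt over all 9·10 pixels = 78193/425 ≈ 183.9835294
V = pitch²·Σt = 1.38²·78193/425 = 350.378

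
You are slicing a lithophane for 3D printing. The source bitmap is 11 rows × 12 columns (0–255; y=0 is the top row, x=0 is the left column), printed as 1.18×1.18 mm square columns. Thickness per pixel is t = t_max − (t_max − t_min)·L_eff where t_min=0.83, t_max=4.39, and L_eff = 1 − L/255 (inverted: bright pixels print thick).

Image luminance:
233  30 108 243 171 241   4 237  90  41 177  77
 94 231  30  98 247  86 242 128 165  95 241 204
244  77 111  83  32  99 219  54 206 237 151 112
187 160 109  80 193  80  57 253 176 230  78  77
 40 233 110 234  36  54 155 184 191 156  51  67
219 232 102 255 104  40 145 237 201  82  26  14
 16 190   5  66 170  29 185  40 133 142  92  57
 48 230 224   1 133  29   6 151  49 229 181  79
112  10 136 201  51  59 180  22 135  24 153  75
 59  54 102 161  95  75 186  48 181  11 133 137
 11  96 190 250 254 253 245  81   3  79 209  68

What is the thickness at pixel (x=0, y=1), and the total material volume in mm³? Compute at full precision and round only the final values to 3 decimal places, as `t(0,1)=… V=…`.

span = t_max - t_min = 4.39 - 0.83 = 3.560
L(0,1) = 94, L_eff = 1 - 94/255 = 0.631373 (inverted)
t(0,1) = 4.39 - 3.560·0.631373 = 2.142
Σt over all 11·12 pixels = 435347/1275 ≈ 341.4486275
V = pitch²·Σt = 1.18²·435347/1275 = 475.433

t(0,1)=2.142 V=475.433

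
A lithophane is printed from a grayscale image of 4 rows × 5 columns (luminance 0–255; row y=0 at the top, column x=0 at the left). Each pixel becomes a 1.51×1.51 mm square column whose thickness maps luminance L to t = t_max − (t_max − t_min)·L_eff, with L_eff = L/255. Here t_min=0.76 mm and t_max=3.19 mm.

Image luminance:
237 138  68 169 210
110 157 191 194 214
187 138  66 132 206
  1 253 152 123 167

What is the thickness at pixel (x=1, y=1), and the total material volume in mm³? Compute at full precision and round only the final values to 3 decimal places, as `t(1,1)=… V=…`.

span = t_max - t_min = 3.19 - 0.76 = 2.430
L(1,1) = 157, L_eff = 157/255 = 0.615686
t(1,1) = 3.19 - 2.430·0.615686 = 1.694
Σt over all 4·5 pixels = 290147/8500 ≈ 34.1349412
V = pitch²·Σt = 1.51²·290147/8500 = 77.831

t(1,1)=1.694 V=77.831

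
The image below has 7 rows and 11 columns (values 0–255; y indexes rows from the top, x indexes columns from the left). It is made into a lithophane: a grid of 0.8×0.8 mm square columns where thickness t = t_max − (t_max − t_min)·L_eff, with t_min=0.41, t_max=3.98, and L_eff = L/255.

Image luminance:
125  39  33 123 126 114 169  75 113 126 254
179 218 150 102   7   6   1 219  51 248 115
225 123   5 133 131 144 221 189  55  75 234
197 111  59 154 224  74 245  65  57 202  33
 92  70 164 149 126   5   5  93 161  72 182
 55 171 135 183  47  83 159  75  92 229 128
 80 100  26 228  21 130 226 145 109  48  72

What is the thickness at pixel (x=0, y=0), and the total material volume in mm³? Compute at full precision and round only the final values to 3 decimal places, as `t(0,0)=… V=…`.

span = t_max - t_min = 3.98 - 0.41 = 3.570
L(0,0) = 125, L_eff = 125/255 = 0.490196
t(0,0) = 3.98 - 3.570·0.490196 = 2.230
Σt over all 7·11 pixels = 177.52
V = pitch²·Σt = 0.8²·177.52 = 113.613

t(0,0)=2.230 V=113.613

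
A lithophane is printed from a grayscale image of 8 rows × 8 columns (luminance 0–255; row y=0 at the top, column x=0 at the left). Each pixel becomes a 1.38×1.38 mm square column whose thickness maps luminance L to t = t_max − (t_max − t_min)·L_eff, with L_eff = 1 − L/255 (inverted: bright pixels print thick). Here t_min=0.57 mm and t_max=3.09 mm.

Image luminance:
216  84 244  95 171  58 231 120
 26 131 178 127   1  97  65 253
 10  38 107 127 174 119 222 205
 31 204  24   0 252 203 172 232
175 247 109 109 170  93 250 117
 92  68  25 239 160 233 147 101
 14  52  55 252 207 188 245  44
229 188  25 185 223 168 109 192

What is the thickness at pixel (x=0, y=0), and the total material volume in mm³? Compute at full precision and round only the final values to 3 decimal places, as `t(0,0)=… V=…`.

span = t_max - t_min = 3.09 - 0.57 = 2.520
L(0,0) = 216, L_eff = 1 - 216/255 = 0.152941 (inverted)
t(0,0) = 3.09 - 2.520·0.152941 = 2.705
Σt over all 8·8 pixels = 265008/2125 ≈ 124.7096471
V = pitch²·Σt = 1.38²·265008/2125 = 237.497

t(0,0)=2.705 V=237.497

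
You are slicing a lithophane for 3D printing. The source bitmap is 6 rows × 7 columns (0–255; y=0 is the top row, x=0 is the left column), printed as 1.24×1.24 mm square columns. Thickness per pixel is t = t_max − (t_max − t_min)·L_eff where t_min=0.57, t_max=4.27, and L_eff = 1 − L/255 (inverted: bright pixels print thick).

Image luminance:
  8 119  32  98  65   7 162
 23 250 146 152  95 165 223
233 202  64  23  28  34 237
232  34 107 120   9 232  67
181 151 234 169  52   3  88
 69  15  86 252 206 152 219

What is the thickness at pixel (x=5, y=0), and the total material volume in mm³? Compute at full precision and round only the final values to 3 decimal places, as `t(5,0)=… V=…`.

t(5,0)=0.672 V=149.343

span = t_max - t_min = 4.27 - 0.57 = 3.700
L(5,0) = 7, L_eff = 1 - 7/255 = 0.972549 (inverted)
t(5,0) = 4.27 - 3.700·0.972549 = 0.672
Σt over all 6·7 pixels = 9907/102 ≈ 97.1274510
V = pitch²·Σt = 1.24²·9907/102 = 149.343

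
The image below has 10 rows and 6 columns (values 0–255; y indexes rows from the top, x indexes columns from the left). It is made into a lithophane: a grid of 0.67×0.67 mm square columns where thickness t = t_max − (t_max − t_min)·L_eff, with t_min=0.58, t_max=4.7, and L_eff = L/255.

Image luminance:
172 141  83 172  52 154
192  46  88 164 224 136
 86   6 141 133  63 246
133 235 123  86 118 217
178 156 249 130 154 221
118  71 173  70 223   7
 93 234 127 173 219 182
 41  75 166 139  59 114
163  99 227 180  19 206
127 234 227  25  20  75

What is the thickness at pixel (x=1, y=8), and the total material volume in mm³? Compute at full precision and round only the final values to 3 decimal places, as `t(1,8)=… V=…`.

t(1,8)=3.100 V=67.226

span = t_max - t_min = 4.7 - 0.58 = 4.120
L(1,8) = 99, L_eff = 99/255 = 0.388235
t(1,8) = 4.7 - 4.120·0.388235 = 3.100
Σt over all 10·6 pixels = 190939/1275 ≈ 149.7560784
V = pitch²·Σt = 0.67²·190939/1275 = 67.226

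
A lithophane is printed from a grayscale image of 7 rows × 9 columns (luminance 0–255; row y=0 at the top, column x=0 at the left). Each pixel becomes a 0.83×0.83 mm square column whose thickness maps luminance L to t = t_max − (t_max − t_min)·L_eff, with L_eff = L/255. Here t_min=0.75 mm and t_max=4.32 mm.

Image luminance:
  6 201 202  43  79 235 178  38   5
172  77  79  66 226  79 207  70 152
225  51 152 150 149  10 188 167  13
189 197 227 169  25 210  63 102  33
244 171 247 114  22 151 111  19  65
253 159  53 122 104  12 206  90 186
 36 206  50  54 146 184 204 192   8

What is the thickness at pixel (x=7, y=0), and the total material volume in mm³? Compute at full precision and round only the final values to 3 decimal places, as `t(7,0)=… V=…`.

t(7,0)=3.788 V=111.839

span = t_max - t_min = 4.32 - 0.75 = 3.570
L(7,0) = 38, L_eff = 38/255 = 0.149020
t(7,0) = 4.32 - 3.570·0.149020 = 3.788
Σt over all 7·9 pixels = 162.344
V = pitch²·Σt = 0.83²·162.344 = 111.839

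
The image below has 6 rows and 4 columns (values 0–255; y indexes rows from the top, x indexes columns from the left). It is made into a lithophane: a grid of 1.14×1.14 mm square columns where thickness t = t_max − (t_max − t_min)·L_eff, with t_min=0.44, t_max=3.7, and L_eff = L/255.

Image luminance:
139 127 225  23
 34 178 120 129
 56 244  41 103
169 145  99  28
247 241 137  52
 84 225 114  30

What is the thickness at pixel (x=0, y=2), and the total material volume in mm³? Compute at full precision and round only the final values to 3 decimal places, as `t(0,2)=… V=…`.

span = t_max - t_min = 3.7 - 0.44 = 3.260
L(0,2) = 56, L_eff = 56/255 = 0.219608
t(0,2) = 3.7 - 3.260·0.219608 = 2.984
Σt over all 6·4 pixels = 64483/1275 ≈ 50.5749020
V = pitch²·Σt = 1.14²·64483/1275 = 65.727

t(0,2)=2.984 V=65.727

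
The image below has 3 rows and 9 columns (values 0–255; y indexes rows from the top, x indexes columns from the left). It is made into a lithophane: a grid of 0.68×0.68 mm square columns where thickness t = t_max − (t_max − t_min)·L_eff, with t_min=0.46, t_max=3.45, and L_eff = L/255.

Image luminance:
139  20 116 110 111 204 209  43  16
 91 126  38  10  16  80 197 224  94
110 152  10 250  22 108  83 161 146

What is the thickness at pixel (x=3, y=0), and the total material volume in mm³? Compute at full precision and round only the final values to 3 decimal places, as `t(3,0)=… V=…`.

t(3,0)=2.160 V=27.425

span = t_max - t_min = 3.45 - 0.46 = 2.990
L(3,0) = 110, L_eff = 110/255 = 0.431373
t(3,0) = 3.45 - 2.990·0.431373 = 2.160
Σt over all 3·9 pixels = 504137/8500 ≈ 59.3102353
V = pitch²·Σt = 0.68²·504137/8500 = 27.425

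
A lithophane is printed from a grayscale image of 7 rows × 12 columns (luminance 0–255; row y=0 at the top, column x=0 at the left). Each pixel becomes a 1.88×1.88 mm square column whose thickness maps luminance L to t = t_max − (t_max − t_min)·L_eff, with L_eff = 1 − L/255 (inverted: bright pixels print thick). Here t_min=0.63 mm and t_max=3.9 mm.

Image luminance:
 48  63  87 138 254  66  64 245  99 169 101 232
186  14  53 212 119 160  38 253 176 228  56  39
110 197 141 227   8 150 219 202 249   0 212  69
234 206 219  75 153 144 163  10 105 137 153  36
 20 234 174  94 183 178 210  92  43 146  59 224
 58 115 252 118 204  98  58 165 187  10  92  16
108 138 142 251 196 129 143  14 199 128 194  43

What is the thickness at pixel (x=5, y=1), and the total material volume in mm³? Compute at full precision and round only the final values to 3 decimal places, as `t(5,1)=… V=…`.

t(5,1)=2.682 V=696.204

span = t_max - t_min = 3.9 - 0.63 = 3.270
L(5,1) = 160, L_eff = 1 - 160/255 = 0.372549 (inverted)
t(5,1) = 3.9 - 3.270·0.372549 = 2.682
Σt over all 7·12 pixels = 837163/4250 ≈ 196.9795294
V = pitch²·Σt = 1.88²·837163/4250 = 696.204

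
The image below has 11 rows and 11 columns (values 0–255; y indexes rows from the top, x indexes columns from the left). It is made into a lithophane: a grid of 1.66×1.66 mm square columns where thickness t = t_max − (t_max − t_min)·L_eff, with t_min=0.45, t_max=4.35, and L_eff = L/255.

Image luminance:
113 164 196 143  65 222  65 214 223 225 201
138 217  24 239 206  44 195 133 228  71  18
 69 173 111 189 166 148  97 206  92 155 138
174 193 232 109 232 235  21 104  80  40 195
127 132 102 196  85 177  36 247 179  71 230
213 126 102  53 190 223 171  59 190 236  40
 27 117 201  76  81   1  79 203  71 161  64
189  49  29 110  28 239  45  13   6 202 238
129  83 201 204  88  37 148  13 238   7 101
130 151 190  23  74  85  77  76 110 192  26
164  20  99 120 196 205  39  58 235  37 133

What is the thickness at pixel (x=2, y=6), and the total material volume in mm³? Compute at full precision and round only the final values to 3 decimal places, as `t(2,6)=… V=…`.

span = t_max - t_min = 4.35 - 0.45 = 3.900
L(2,6) = 201, L_eff = 201/255 = 0.788235
t(2,6) = 4.35 - 3.900·0.788235 = 1.276
Σt over all 11·11 pixels = 287.67
V = pitch²·Σt = 1.66²·287.67 = 792.703

t(2,6)=1.276 V=792.703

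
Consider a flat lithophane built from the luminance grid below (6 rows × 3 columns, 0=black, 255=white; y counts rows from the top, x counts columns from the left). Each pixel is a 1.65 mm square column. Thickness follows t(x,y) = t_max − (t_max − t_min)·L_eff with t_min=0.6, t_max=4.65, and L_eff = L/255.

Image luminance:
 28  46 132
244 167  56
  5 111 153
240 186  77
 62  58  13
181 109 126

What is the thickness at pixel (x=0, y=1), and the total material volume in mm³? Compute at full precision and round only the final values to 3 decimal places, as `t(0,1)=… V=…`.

t(0,1)=0.775 V=141.653

span = t_max - t_min = 4.65 - 0.6 = 4.050
L(0,1) = 244, L_eff = 244/255 = 0.956863
t(0,1) = 4.65 - 4.050·0.956863 = 0.775
Σt over all 6·3 pixels = 22113/425 ≈ 52.0305882
V = pitch²·Σt = 1.65²·22113/425 = 141.653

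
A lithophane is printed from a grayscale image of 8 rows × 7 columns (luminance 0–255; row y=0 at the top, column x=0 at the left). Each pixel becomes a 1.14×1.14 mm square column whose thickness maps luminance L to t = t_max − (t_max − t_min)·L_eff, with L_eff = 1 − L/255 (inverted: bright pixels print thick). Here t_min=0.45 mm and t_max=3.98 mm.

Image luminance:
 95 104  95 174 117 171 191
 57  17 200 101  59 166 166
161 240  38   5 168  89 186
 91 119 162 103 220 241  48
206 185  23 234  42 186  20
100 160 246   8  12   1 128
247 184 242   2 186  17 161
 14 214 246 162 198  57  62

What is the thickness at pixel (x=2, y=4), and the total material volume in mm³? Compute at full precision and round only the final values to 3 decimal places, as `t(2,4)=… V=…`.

span = t_max - t_min = 3.98 - 0.45 = 3.530
L(2,4) = 23, L_eff = 1 - 23/255 = 0.909804 (inverted)
t(2,4) = 3.98 - 3.530·0.909804 = 0.768
Σt over all 8·7 pixels = 3158431/25500 ≈ 123.8600392
V = pitch²·Σt = 1.14²·3158431/25500 = 160.969

t(2,4)=0.768 V=160.969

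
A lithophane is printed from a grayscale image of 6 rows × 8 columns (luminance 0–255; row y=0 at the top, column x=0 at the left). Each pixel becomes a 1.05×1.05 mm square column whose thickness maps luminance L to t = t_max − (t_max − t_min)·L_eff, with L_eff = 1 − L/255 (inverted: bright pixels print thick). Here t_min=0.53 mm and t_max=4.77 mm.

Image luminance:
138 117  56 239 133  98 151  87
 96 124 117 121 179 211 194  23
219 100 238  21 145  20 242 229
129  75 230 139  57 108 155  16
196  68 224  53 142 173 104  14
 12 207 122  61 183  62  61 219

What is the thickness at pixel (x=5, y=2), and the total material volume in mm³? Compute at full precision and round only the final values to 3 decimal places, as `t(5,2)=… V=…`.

span = t_max - t_min = 4.77 - 0.53 = 4.240
L(5,2) = 20, L_eff = 1 - 20/255 = 0.921569 (inverted)
t(5,2) = 4.77 - 4.240·0.921569 = 0.863
Σt over all 6·8 pixels = 269876/2125 ≈ 127.0004706
V = pitch²·Σt = 1.05²·269876/2125 = 140.018

t(5,2)=0.863 V=140.018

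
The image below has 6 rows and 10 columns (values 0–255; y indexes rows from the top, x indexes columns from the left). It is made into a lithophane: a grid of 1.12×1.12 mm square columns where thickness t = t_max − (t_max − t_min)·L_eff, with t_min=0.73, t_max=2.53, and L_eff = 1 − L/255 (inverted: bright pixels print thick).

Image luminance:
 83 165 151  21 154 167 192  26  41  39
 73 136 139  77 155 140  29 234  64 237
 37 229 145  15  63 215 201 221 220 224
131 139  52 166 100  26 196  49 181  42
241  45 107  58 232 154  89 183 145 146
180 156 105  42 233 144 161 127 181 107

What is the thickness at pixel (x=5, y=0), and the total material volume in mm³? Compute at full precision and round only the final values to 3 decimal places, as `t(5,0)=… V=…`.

span = t_max - t_min = 2.53 - 0.73 = 1.800
L(5,0) = 167, L_eff = 1 - 167/255 = 0.345098 (inverted)
t(5,0) = 2.53 - 1.800·0.345098 = 1.909
Σt over all 6·10 pixels = 42048/425 ≈ 98.9364706
V = pitch²·Σt = 1.12²·42048/425 = 124.106

t(5,0)=1.909 V=124.106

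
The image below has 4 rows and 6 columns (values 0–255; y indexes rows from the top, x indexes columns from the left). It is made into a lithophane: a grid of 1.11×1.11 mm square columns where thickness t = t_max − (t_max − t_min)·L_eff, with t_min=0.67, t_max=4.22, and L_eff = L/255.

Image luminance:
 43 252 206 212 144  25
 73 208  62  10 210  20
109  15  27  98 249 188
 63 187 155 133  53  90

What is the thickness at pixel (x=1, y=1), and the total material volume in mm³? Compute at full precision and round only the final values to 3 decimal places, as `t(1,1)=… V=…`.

span = t_max - t_min = 4.22 - 0.67 = 3.550
L(1,1) = 208, L_eff = 208/255 = 0.815686
t(1,1) = 4.22 - 3.550·0.815686 = 1.324
Σt over all 4·6 pixels = 26288/425 ≈ 61.8541176
V = pitch²·Σt = 1.11²·26288/425 = 76.210

t(1,1)=1.324 V=76.210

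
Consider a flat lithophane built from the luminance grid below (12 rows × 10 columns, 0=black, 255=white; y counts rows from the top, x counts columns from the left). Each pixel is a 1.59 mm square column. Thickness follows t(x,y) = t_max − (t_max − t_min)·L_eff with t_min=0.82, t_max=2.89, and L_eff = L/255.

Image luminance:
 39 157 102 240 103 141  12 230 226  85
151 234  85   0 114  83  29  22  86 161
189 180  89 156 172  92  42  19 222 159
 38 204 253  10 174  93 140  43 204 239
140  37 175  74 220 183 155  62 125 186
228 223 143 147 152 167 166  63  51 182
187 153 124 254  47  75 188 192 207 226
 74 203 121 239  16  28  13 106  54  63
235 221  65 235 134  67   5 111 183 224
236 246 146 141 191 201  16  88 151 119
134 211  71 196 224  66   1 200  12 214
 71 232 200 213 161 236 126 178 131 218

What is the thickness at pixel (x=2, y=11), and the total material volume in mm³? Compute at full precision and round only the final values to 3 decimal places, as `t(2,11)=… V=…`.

t(2,11)=1.266 V=536.548

span = t_max - t_min = 2.89 - 0.82 = 2.070
L(2,11) = 200, L_eff = 200/255 = 0.784314
t(2,11) = 2.89 - 2.070·0.784314 = 1.266
Σt over all 12·10 pixels = 1803987/8500 ≈ 212.2337647
V = pitch²·Σt = 1.59²·1803987/8500 = 536.548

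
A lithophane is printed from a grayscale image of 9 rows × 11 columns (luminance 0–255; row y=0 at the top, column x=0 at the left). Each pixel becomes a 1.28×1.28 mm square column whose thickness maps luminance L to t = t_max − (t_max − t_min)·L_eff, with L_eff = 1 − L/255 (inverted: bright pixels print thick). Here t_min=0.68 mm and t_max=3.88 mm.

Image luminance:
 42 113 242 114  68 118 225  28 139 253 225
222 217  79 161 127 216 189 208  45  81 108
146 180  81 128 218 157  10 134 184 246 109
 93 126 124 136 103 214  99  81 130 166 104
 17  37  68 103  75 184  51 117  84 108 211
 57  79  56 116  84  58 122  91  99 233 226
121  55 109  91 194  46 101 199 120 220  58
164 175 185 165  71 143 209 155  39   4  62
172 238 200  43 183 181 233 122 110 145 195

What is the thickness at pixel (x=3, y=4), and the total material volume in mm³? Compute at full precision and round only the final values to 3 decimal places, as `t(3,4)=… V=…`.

span = t_max - t_min = 3.88 - 0.68 = 3.200
L(3,4) = 103, L_eff = 1 - 103/255 = 0.596078 (inverted)
t(3,4) = 3.88 - 3.200·0.596078 = 1.973
Σt over all 9·11 pixels = 293401/1275 ≈ 230.1184314
V = pitch²·Σt = 1.28²·293401/1275 = 377.026

t(3,4)=1.973 V=377.026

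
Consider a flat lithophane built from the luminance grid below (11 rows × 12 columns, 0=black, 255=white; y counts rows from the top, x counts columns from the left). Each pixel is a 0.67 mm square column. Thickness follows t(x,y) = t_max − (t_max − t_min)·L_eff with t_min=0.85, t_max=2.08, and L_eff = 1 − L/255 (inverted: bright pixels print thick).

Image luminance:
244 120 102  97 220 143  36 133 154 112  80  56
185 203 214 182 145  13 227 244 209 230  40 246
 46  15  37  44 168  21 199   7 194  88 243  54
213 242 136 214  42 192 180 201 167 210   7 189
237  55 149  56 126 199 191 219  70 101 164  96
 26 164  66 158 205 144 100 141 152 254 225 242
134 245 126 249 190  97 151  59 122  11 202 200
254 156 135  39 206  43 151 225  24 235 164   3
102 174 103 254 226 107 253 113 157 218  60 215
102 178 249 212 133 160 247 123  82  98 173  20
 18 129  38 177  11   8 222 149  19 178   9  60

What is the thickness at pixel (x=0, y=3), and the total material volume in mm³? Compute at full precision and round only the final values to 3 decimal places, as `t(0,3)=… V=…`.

span = t_max - t_min = 2.08 - 0.85 = 1.230
L(0,3) = 213, L_eff = 1 - 213/255 = 0.164706 (inverted)
t(0,3) = 2.08 - 1.230·0.164706 = 1.877
Σt over all 11·12 pixels = 855731/4250 ≈ 201.3484706
V = pitch²·Σt = 0.67²·855731/4250 = 90.385

t(0,3)=1.877 V=90.385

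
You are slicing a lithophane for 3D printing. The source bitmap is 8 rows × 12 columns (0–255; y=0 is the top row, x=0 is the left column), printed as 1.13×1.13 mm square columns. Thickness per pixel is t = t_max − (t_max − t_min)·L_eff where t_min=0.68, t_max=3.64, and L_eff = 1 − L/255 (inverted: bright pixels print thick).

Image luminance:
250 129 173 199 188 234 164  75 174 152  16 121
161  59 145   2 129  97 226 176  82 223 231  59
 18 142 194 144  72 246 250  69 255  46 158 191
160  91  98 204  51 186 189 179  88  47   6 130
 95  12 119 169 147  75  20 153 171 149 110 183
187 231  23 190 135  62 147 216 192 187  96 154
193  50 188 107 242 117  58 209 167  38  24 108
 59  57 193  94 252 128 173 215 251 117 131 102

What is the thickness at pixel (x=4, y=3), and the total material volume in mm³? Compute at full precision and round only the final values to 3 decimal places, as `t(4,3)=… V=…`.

t(4,3)=1.272 V=278.637

span = t_max - t_min = 3.64 - 0.68 = 2.960
L(4,3) = 51, L_eff = 1 - 51/255 = 0.800000 (inverted)
t(4,3) = 3.64 - 2.960·0.800000 = 1.272
Σt over all 8·12 pixels = 16366/75 ≈ 218.2133333
V = pitch²·Σt = 1.13²·16366/75 = 278.637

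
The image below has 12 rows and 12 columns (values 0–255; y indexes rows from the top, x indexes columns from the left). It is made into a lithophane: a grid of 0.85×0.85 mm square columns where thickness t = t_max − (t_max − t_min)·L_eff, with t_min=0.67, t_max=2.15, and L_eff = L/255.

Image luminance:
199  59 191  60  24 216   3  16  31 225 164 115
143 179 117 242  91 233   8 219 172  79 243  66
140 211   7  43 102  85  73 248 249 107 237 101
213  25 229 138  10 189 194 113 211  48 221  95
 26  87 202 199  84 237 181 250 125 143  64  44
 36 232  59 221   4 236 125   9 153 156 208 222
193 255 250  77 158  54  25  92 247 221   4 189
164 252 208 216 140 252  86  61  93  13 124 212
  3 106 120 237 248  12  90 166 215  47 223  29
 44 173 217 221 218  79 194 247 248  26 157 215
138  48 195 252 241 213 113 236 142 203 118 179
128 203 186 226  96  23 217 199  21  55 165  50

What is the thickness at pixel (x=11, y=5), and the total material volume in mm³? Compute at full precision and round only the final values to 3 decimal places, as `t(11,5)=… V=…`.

span = t_max - t_min = 2.15 - 0.67 = 1.480
L(11,5) = 222, L_eff = 222/255 = 0.870588
t(11,5) = 2.15 - 1.480·0.870588 = 0.862
Σt over all 12·12 pixels = 243373/1275 ≈ 190.8807843
V = pitch²·Σt = 0.85²·243373/1275 = 137.911

t(11,5)=0.862 V=137.911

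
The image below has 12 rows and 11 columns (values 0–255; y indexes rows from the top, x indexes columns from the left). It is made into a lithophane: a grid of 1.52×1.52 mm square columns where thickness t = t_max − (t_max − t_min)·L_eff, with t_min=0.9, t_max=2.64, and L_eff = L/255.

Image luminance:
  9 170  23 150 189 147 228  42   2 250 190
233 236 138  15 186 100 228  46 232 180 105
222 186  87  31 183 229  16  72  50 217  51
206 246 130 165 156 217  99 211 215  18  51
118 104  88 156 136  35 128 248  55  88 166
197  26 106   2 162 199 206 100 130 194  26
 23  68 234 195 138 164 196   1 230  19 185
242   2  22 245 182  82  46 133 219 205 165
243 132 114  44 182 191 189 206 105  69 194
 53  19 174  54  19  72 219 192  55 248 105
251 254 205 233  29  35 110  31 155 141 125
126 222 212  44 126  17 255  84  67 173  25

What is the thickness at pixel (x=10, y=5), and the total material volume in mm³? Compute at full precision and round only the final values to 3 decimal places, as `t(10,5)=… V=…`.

t(10,5)=2.463 V=527.316

span = t_max - t_min = 2.64 - 0.9 = 1.740
L(10,5) = 26, L_eff = 26/255 = 0.101961
t(10,5) = 2.64 - 1.740·0.101961 = 2.463
Σt over all 12·11 pixels = 485001/2125 ≈ 228.2357647
V = pitch²·Σt = 1.52²·485001/2125 = 527.316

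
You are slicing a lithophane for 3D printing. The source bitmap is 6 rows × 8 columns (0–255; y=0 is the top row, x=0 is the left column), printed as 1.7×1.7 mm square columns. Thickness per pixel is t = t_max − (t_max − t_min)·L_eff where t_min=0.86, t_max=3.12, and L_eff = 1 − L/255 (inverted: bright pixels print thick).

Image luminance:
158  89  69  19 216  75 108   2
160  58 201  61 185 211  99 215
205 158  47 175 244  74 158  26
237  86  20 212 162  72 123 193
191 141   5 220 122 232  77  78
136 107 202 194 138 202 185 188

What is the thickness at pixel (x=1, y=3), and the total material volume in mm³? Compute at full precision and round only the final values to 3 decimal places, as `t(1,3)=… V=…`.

span = t_max - t_min = 3.12 - 0.86 = 2.260
L(1,3) = 86, L_eff = 1 - 86/255 = 0.662745 (inverted)
t(1,3) = 3.12 - 2.260·0.662745 = 1.622
Σt over all 6·8 pixels = 632444/6375 ≈ 99.2069020
V = pitch²·Σt = 1.7²·632444/6375 = 286.708

t(1,3)=1.622 V=286.708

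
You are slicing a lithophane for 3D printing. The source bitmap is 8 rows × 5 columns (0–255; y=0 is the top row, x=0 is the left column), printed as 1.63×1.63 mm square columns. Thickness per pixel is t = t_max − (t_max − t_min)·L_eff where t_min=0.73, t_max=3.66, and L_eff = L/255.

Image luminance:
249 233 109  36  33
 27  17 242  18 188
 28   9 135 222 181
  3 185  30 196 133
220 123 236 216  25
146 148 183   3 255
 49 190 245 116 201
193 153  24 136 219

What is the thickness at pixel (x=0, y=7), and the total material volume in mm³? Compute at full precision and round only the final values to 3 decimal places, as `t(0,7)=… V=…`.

t(0,7)=1.442 V=225.491

span = t_max - t_min = 3.66 - 0.73 = 2.930
L(0,7) = 193, L_eff = 193/255 = 0.756863
t(0,7) = 3.66 - 2.930·0.756863 = 1.442
Σt over all 8·5 pixels = 84.87
V = pitch²·Σt = 1.63²·84.87 = 225.491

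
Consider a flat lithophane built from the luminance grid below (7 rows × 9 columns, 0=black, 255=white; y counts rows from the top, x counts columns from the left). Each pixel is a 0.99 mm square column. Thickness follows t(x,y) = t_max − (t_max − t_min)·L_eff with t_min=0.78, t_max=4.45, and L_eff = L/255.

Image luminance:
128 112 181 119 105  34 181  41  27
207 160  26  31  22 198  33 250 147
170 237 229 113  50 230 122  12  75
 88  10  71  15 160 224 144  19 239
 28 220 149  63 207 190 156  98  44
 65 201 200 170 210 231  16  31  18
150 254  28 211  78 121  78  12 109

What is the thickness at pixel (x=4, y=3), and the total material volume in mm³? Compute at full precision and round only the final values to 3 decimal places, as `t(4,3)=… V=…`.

span = t_max - t_min = 4.45 - 0.78 = 3.670
L(4,3) = 160, L_eff = 160/255 = 0.627451
t(4,3) = 4.45 - 3.670·0.627451 = 2.147
Σt over all 7·9 pixels = 171.718
V = pitch²·Σt = 0.99²·171.718 = 168.301

t(4,3)=2.147 V=168.301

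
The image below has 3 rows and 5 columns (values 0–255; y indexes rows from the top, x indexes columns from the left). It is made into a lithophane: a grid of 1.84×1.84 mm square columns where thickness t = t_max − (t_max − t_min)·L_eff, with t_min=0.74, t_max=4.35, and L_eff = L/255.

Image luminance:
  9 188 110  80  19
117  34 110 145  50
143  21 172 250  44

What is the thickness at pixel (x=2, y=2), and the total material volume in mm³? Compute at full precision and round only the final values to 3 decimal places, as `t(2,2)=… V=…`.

t(2,2)=1.915 V=149.400

span = t_max - t_min = 4.35 - 0.74 = 3.610
L(2,2) = 172, L_eff = 172/255 = 0.674510
t(2,2) = 4.35 - 3.610·0.674510 = 1.915
Σt over all 3·5 pixels = 1125263/25500 ≈ 44.1279608
V = pitch²·Σt = 1.84²·1125263/25500 = 149.400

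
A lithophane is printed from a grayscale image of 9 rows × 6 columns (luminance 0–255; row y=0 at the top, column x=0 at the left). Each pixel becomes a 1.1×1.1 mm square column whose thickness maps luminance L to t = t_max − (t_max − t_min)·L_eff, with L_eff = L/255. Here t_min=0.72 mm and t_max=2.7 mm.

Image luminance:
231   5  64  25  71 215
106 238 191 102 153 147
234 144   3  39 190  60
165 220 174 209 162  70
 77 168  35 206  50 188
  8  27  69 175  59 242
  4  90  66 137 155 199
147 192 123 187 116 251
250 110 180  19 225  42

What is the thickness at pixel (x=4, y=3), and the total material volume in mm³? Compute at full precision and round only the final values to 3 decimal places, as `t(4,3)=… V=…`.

span = t_max - t_min = 2.7 - 0.72 = 1.980
L(4,3) = 162, L_eff = 162/255 = 0.635294
t(4,3) = 2.7 - 1.980·0.635294 = 1.442
Σt over all 9·6 pixels = 77631/850 ≈ 91.3305882
V = pitch²·Σt = 1.1²·77631/850 = 110.510

t(4,3)=1.442 V=110.510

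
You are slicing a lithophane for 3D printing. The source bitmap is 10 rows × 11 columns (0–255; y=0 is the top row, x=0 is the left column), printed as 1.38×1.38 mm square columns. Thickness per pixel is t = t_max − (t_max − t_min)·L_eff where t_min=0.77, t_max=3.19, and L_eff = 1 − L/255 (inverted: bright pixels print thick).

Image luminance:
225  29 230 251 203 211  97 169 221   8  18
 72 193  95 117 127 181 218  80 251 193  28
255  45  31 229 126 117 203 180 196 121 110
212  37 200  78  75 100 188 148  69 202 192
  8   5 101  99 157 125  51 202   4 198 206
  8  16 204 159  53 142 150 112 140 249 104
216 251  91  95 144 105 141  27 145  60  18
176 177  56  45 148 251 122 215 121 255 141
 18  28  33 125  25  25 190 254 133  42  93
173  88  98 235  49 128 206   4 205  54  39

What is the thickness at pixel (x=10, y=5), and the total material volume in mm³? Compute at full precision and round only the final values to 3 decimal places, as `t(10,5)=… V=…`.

t(10,5)=1.757 V=415.574

span = t_max - t_min = 3.19 - 0.77 = 2.420
L(10,5) = 104, L_eff = 1 - 104/255 = 0.592157 (inverted)
t(10,5) = 3.19 - 2.420·0.592157 = 1.757
Σt over all 10·11 pixels = 1391137/6375 ≈ 218.2175686
V = pitch²·Σt = 1.38²·1391137/6375 = 415.574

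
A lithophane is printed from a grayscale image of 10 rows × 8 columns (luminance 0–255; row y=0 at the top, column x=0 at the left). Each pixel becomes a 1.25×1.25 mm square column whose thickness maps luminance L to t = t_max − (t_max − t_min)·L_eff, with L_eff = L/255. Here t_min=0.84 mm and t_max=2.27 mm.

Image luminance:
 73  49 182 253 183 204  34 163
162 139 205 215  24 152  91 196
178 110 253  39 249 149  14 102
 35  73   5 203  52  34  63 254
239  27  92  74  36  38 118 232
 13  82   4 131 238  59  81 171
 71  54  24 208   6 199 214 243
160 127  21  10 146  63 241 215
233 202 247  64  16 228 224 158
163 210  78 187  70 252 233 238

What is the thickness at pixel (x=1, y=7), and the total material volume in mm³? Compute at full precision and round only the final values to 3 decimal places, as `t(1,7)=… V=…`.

t(1,7)=1.558 V=191.063

span = t_max - t_min = 2.27 - 0.84 = 1.430
L(1,7) = 127, L_eff = 127/255 = 0.498039
t(1,7) = 2.27 - 1.430·0.498039 = 1.558
Σt over all 10·8 pixels = 519691/4250 ≈ 122.2802353
V = pitch²·Σt = 1.25²·519691/4250 = 191.063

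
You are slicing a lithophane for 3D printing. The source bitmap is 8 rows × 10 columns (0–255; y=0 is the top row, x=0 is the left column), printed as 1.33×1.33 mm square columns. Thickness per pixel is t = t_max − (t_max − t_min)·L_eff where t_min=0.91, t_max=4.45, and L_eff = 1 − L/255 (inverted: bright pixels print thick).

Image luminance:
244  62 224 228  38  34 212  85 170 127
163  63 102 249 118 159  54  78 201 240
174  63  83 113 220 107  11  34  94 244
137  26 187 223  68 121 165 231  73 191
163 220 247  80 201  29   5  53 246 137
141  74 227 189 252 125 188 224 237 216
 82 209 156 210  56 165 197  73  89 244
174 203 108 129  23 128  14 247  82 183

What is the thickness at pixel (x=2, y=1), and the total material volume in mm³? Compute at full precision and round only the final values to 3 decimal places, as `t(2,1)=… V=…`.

t(2,1)=2.326 V=409.751

span = t_max - t_min = 4.45 - 0.91 = 3.540
L(2,1) = 102, L_eff = 1 - 102/255 = 0.600000 (inverted)
t(2,1) = 4.45 - 3.540·0.600000 = 2.326
Σt over all 8·10 pixels = 492239/2125 ≈ 231.6418824
V = pitch²·Σt = 1.33²·492239/2125 = 409.751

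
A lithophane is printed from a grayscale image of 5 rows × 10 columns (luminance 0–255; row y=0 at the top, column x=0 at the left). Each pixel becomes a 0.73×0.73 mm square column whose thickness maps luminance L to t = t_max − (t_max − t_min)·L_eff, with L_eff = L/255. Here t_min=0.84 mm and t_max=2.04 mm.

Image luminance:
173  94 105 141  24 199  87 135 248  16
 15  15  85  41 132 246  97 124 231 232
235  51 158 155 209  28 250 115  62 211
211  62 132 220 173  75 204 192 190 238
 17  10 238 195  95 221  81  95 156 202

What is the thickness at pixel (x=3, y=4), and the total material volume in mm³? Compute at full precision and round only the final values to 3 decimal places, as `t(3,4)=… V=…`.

t(3,4)=1.122 V=37.000

span = t_max - t_min = 2.04 - 0.84 = 1.200
L(3,4) = 195, L_eff = 195/255 = 0.764706
t(3,4) = 2.04 - 1.200·0.764706 = 1.122
Σt over all 5·10 pixels = 29508/425 ≈ 69.4305882
V = pitch²·Σt = 0.73²·29508/425 = 37.000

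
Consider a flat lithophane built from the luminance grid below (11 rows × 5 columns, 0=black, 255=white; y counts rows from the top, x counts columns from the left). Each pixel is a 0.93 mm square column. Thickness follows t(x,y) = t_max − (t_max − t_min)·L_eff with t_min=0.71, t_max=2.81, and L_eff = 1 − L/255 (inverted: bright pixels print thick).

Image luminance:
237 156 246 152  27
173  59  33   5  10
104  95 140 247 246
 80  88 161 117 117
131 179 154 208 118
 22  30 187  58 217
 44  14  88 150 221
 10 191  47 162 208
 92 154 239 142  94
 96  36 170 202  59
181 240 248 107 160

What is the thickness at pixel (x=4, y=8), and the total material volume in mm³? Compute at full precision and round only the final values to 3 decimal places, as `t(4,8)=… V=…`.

t(4,8)=1.484 V=84.716

span = t_max - t_min = 2.81 - 0.71 = 2.100
L(4,8) = 94, L_eff = 1 - 94/255 = 0.631373 (inverted)
t(4,8) = 2.81 - 2.100·0.631373 = 1.484
Σt over all 11·5 pixels = 166513/1700 ≈ 97.9488235
V = pitch²·Σt = 0.93²·166513/1700 = 84.716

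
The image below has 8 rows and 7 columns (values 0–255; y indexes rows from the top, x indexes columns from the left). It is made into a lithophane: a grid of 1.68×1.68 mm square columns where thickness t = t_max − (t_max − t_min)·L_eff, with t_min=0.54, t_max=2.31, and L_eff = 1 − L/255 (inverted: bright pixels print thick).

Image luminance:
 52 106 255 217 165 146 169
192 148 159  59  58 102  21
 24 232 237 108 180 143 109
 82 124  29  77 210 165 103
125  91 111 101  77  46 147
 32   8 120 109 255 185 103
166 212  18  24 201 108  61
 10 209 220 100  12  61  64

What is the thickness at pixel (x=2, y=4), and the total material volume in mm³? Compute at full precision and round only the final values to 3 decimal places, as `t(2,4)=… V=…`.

span = t_max - t_min = 2.31 - 0.54 = 1.770
L(2,4) = 111, L_eff = 1 - 111/255 = 0.564706 (inverted)
t(2,4) = 2.31 - 1.770·0.564706 = 1.310
Σt over all 8·7 pixels = 162318/2125 ≈ 76.3849412
V = pitch²·Σt = 1.68²·162318/2125 = 215.589

t(2,4)=1.310 V=215.589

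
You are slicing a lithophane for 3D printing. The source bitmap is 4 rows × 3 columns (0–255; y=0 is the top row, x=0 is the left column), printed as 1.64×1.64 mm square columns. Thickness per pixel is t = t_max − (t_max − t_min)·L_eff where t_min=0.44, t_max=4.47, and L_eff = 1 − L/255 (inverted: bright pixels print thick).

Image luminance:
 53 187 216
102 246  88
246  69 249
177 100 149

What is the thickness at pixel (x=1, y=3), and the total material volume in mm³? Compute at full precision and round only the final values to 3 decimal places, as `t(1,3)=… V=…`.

t(1,3)=2.020 V=94.198

span = t_max - t_min = 4.47 - 0.44 = 4.030
L(1,3) = 100, L_eff = 1 - 100/255 = 0.607843 (inverted)
t(1,3) = 4.47 - 4.030·0.607843 = 2.020
Σt over all 4·3 pixels = 446543/12750 ≈ 35.0229804
V = pitch²·Σt = 1.64²·446543/12750 = 94.198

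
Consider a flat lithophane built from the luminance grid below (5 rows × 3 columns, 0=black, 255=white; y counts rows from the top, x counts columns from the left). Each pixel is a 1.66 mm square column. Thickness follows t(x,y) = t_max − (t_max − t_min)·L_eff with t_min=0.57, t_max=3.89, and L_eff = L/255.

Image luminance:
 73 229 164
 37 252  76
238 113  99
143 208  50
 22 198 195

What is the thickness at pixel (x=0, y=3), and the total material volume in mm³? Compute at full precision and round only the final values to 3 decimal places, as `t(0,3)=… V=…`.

span = t_max - t_min = 3.89 - 0.57 = 3.320
L(0,3) = 143, L_eff = 143/255 = 0.560784
t(0,3) = 3.89 - 3.320·0.560784 = 2.028
Σt over all 5·3 pixels = 263907/8500 ≈ 31.0478824
V = pitch²·Σt = 1.66²·263907/8500 = 85.556

t(0,3)=2.028 V=85.556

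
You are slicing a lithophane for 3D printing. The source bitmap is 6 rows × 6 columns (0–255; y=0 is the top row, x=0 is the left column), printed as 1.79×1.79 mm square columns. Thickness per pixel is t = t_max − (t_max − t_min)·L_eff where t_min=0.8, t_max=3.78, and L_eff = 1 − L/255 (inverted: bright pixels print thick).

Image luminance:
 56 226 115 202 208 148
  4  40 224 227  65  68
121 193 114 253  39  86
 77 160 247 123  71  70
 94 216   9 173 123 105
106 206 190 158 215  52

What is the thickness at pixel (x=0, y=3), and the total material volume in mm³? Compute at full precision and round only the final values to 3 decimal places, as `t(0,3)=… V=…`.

t(0,3)=1.700 V=271.410

span = t_max - t_min = 3.78 - 0.8 = 2.980
L(0,3) = 77, L_eff = 1 - 77/255 = 0.698039 (inverted)
t(0,3) = 3.78 - 2.980·0.698039 = 1.700
Σt over all 6·6 pixels = 540008/6375 ≈ 84.7071373
V = pitch²·Σt = 1.79²·540008/6375 = 271.410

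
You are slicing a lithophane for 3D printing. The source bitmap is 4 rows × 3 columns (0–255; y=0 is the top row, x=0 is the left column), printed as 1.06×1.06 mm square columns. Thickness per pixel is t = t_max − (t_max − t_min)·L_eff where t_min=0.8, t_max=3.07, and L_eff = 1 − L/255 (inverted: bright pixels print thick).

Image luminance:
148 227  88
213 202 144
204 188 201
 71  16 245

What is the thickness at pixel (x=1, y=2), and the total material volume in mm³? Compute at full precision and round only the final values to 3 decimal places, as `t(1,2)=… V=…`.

t(1,2)=2.474 V=30.261

span = t_max - t_min = 3.07 - 0.8 = 2.270
L(1,2) = 188, L_eff = 1 - 188/255 = 0.262745 (inverted)
t(1,2) = 3.07 - 2.270·0.262745 = 2.474
Σt over all 4·3 pixels = 228923/8500 ≈ 26.9321176
V = pitch²·Σt = 1.06²·228923/8500 = 30.261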